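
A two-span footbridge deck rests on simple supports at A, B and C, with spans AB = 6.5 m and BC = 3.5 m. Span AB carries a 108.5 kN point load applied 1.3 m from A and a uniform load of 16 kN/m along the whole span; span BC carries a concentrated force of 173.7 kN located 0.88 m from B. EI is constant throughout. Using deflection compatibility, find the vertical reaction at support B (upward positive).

R_B = 262.6 kN

Insert a hinge at B; M_B is the redundant, and each span becomes simply supported.
Rotations at B on the released spans (each span's end-slope, ×1/EI):
  span AB: point load 108.5 at a = 1.3: Pab(L + a)/(6LEI) = 146.7/EI
  span AB: UDL 16: wL³/(24EI) = 183.1/EI
  span BC: point load 173.7 at a = 0.88: Pab(L + b)/(6LEI) = 116.7/EI
  relative rotation θ_0 = (329.8 + 116.7)/EI = 446.5/EI
A unit hogging moment at B produces rotation L₁/(3EI) + L₂/(3EI) = 3.333/EI.
Slope continuity at B: θ_0 = M_B·3.333/EI, so M_B = 446.5/3.333 = 133.9 kN·m (hogging).
Span AB, ΣM about A with M_B applied at B: R_B^{AB}·6.5 = 479.1 + 133.9, so R_B^{AB} = 94.31 kN and R_A = 212.5 − 94.31 = 118.2 kN.
Span BC, ΣM about C: R_B^{BC}·3.5 = 455.1 + 133.9, so R_B^{BC} = 168.3 kN and R_C = 173.7 − 168.3 = 5.403 kN.
R_B = 94.31 + 168.3 = 262.6 kN.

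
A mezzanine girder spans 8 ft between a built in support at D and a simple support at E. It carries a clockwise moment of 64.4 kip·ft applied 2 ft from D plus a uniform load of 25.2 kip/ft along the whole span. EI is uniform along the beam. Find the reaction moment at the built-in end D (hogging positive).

M_D = 223.7 kip·ft

Take the reaction at E as the redundant and release it; the primary structure is a cantilever fixed at D.
Downward deflection at the released point E due to the loads:
  clockwise couple 64.4 at a = 2: M₀a(2L − a)/(2EI) = 901.6/EI
  UDL 25.2: wL⁴/(8EI) = 12902/EI
  δ_0 = 13804/EI
Tip deflection under a unit load at E: L³/(3EI) = 170.7/EI.
Compatibility at E: δ_0 − R_E·δ_{EE} = 0, so R_E = 13804/170.7 = 80.88 kip.
Moment equilibrium about D: M_D = Σ(load moments about D) − R_E·L = 870.8 − 80.88×8 = 223.7 kip·ft.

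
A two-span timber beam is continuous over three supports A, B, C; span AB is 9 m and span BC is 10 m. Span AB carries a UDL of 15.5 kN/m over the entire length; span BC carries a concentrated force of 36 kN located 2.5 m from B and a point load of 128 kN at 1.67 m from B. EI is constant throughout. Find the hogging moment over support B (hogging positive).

M_B = 191.3 kN·m

Insert a hinge at B; M_B is the redundant, and each span becomes simply supported.
Rotations at B on the released spans (each span's end-slope, ×1/EI):
  span AB: UDL 15.5: wL³/(24EI) = 470.8/EI
  span BC: point load 36 at a = 2.5: Pab(L + b)/(6LEI) = 196.9/EI
  span BC: point load 128 at a = 1.67: Pab(L + b)/(6LEI) = 544/EI
  relative rotation θ_0 = (470.8 + 740.9)/EI = 1212/EI
A unit hogging moment at B produces rotation L₁/(3EI) + L₂/(3EI) = 6.333/EI.
Compatibility: M_B·(L₁+L₂)/(3EI) = θ_0, giving M_B = 191.3 kN·m (hogging).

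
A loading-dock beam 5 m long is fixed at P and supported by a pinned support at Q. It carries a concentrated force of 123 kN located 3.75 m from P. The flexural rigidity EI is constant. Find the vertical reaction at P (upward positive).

R_P = 45.16 kN

Take the reaction at Q as the redundant and release it; the primary structure is a cantilever fixed at P.
Primary-structure tip deflection at Q by superposition:
  point load 123 at a = 3.75: Pa²(3L − a)/(6EI) = 3243/EI
Flexibility coefficient — unit upward force at Q: δ_{QQ} = L³/(3EI) = 41.67/EI.
The prop prevents deflection at Q: R_Q = δ_0/δ_{QQ} = 3243/41.67 = 77.84 kN.
Vertical equilibrium: R_P = ΣP − R_Q = 123 − 77.84 = 45.16 kN.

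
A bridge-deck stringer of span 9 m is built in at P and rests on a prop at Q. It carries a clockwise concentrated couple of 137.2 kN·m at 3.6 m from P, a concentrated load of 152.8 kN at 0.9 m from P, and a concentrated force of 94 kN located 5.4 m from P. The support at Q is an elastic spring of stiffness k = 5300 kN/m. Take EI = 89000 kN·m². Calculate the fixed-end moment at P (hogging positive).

M_P = 298.6 kN·m

Take the reaction at Q as the redundant and release it; the primary structure is a cantilever fixed at P.
Downward deflection at the released point Q due to the loads:
  clockwise couple 137.2 at a = 3.6: M₀a(2L − a)/(2EI) = 3556/EI
  point load 152.8 at a = 0.9: Pa²(3L − a)/(6EI) = 538.4/EI
  point load 94 at a = 5.4: Pa²(3L − a)/(6EI) = 9868/EI
  δ_0 = 13962/EI
Flexibility coefficient — unit upward force at Q: δ_{QQ} = L³/(3EI) = 243/EI.
With EI = 89000 kN·m²: δ_0 = 0.15688 m and δ_{QQ} = 0.00273 m/kN.
Compatibility — the spring shortens by R_Q/k under the reaction it provides: δ_0 − R_Q·δ_{QQ} = R_Q/k. With 1/k = 0.000189 m/kN, R_Q = δ_0 / (δ_{QQ} + 1/k) = 0.15688 / (0.00273 + 0.000189) = 53.74 kN.
Moment equilibrium about P: M_P = Σ(load moments about P) − R_Q·L = 782.3 − 53.74×9 = 298.6 kN·m.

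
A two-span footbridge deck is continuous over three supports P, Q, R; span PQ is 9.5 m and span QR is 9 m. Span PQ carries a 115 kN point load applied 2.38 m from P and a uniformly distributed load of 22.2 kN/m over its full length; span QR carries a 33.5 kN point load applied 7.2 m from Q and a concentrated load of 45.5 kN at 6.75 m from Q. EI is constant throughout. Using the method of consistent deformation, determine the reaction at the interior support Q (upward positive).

Insert a hinge at Q; M_Q is the redundant, and each span becomes simply supported.
Rotations at Q on the released spans (each span's end-slope, ×1/EI):
  span PQ: point load 115 at a = 2.38: Pab(L + a)/(6LEI) = 406.2/EI
  span PQ: UDL 22.2: wL³/(24EI) = 793.1/EI
  span QR: point load 33.5 at a = 7.2: Pab(L + b)/(6LEI) = 86.83/EI
  span QR: point load 45.5 at a = 6.75: Pab(L + b)/(6LEI) = 144/EI
  relative rotation θ_0 = (1199 + 230.8)/EI = 1430/EI
A unit hogging moment at Q produces rotation L₁/(3EI) + L₂/(3EI) = 6.167/EI.
Compatibility: M_Q·(L₁+L₂)/(3EI) = θ_0, giving M_Q = 231.9 kN·m (hogging).
Span PQ, ΣM about P with M_Q applied at Q: R_Q^{PQ}·9.5 = 1275 + 231.9, so R_Q^{PQ} = 158.7 kN and R_P = 325.9 − 158.7 = 167.2 kN.
Span QR, ΣM about R: R_Q^{QR}·9 = 162.7 + 231.9, so R_Q^{QR} = 43.84 kN and R_R = 79 − 43.84 = 35.16 kN.
R_Q = 158.7 + 43.84 = 202.5 kN.

R_Q = 202.5 kN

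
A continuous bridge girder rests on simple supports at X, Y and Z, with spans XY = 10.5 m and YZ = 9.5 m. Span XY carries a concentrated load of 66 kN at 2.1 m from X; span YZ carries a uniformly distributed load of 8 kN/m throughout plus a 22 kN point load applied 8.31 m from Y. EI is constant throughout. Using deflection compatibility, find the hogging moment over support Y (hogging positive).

M_Y = 83.92 kN·m

Release continuity at Y by inserting a hinge; the redundant is the internal moment M_Y. The primary structure is two simply-supported spans XY and YZ.
End slopes at the hinge Y, treating each span as simply supported:
  span XY: point load 66 at a = 2.1: Pab(L + a)/(6LEI) = 232.8/EI
  span YZ: UDL 8: wL³/(24EI) = 285.8/EI
  span YZ: point load 22 at a = 8.31: Pab(L + b)/(6LEI) = 40.8/EI
  relative rotation θ_0 = (232.8 + 326.6)/EI = 559.4/EI
A unit hogging moment at Y produces rotation L₁/(3EI) + L₂/(3EI) = 6.667/EI.
Compatibility: M_Y·(L₁+L₂)/(3EI) = θ_0, giving M_Y = 83.92 kN·m (hogging).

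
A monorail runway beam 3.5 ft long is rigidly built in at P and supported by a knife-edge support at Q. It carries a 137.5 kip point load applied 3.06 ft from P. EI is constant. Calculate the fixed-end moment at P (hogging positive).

Take the reaction at Q as the redundant and release it; the primary structure is a cantilever fixed at P.
Downward deflection at the released point Q due to the loads:
  point load 137.5 at a = 3.06: Pa²(3L − a)/(6EI) = 1596/EI
Flexibility coefficient — unit upward force at Q: δ_{QQ} = L³/(3EI) = 14.29/EI.
The prop prevents deflection at Q: R_Q = δ_0/δ_{QQ} = 1596/14.29 = 111.7 kip.
Moment equilibrium about P: M_P = Σ(load moments about P) − R_Q·L = 420.8 − 111.7×3.5 = 29.77 kip·ft.

M_P = 29.77 kip·ft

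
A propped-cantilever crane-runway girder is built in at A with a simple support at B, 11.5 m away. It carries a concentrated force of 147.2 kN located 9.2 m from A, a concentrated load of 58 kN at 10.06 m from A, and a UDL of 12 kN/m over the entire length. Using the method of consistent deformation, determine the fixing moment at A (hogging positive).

Take the reaction at B as the redundant and release it; the primary structure is a cantilever fixed at A.
Deflection at B on the released cantilever, summing each load's contribution:
  point load 147.2 at a = 9.2: Pa²(3L − a)/(6EI) = 52535/EI
  point load 58 at a = 10.06: Pa²(3L − a)/(6EI) = 23910/EI
  UDL 12: wL⁴/(8EI) = 26235/EI
  δ_0 = 102680/EI
Tip deflection under a unit load at B: L³/(3EI) = 507/EI.
Compatibility at B: δ_0 − R_B·δ_{BB} = 0, so R_B = 102680/507 = 202.5 kN.
Moment equilibrium about A: M_A = Σ(load moments about A) − R_B·L = 2731 − 202.5×11.5 = 402 kN·m.

M_A = 402 kN·m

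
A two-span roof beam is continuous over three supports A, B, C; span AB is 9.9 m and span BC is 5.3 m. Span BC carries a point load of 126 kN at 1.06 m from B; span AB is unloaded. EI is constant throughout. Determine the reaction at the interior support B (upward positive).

Insert a hinge at B; M_B is the redundant, and each span becomes simply supported.
End slopes at the hinge B, treating each span as simply supported:
  span BC: point load 126 at a = 1.06: Pab(L + b)/(6LEI) = 169.9/EI
  relative rotation θ_0 = (0 + 169.9)/EI = 169.9/EI
A unit hogging moment at B produces rotation L₁/(3EI) + L₂/(3EI) = 5.067/EI.
Compatibility: M_B·(L₁+L₂)/(3EI) = θ_0, giving M_B = 33.53 kN·m (hogging).
Span AB, ΣM about A with M_B applied at B: R_B^{AB}·9.9 = 0 + 33.53, so R_B^{AB} = 3.387 kN and R_A = 0 − 3.387 = -3.387 kN.
Span BC, ΣM about C: R_B^{BC}·5.3 = 534.2 + 33.53, so R_B^{BC} = 107.1 kN and R_C = 126 − 107.1 = 18.87 kN.
R_B = 3.387 + 107.1 = 110.5 kN.

R_B = 110.5 kN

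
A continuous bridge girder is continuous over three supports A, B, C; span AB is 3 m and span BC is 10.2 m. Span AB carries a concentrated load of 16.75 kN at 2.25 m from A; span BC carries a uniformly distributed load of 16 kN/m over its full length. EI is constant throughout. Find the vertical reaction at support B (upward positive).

Take M_B as the redundant. Released structure: two simple spans AB and BC with a hinge at B.
End slopes at the hinge B, treating each span as simply supported:
  span AB: point load 16.75 at a = 2.25: Pab(L + a)/(6LEI) = 8.244/EI
  span BC: UDL 16: wL³/(24EI) = 707.5/EI
  relative rotation θ_0 = (8.244 + 707.5)/EI = 715.7/EI
A unit hogging moment at B produces rotation L₁/(3EI) + L₂/(3EI) = 4.4/EI.
Compatibility: M_B·(L₁+L₂)/(3EI) = θ_0, giving M_B = 162.7 kN·m (hogging).
Span AB, ΣM about A with M_B applied at B: R_B^{AB}·3 = 37.69 + 162.7, so R_B^{AB} = 66.78 kN and R_A = 16.75 − 66.78 = -50.03 kN.
Span BC, ΣM about C: R_B^{BC}·10.2 = 832.3 + 162.7, so R_B^{BC} = 97.55 kN and R_C = 163.2 − 97.55 = 65.65 kN.
R_B = 66.78 + 97.55 = 164.3 kN.

R_B = 164.3 kN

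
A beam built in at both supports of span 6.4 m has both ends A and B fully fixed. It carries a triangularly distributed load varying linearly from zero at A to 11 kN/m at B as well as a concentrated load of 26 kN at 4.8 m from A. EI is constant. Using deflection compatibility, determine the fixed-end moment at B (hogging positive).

M_B = 45.93 kN·m

Release both end moments; the primary structure is a simply-supported span AB with redundants M_A and M_B.
Simple-span end rotations at A and B under the given loads:
  at A: triangular load, peak 11: 7w₀L³/(360EI) = 56.07/EI
  at B: triangular load, peak 11: w₀L³/(45EI) = 64.08/EI
  at A: point load 26 at a = 4.8: Pab(L + b)/(6LEI) = 41.6/EI
  at B: point load 26 at a = 4.8: Pab(L + a)/(6LEI) = 58.24/EI
  θ_A0 = 97.67/EI,  θ_B0 = 122.3/EI
Flexibility coefficients: a unit moment at one end gives L/(3EI) there and L/(6EI) at the far end, so f₁₁ = f₂₂ = 2.133/EI and f₁₂ = f₂₁ = 1.067/EI.
Compatibility — zero rotation at each built-in end:
  2.133 M_A + 1.067 M_B = 97.67
  1.067 M_A + 2.133 M_B = 122.3
Solving the pair gives M_A = 22.82 kN·m and M_B = 45.93 kN·m (hogging).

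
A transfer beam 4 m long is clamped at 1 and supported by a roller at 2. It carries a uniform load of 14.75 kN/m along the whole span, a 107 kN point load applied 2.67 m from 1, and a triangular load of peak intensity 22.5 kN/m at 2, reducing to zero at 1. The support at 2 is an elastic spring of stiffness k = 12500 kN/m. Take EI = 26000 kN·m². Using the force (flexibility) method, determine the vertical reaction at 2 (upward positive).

Choose R_2 as the redundant. The primary structure is the cantilever fixed at 1.
Deflection at 2 on the released cantilever, summing each load's contribution:
  UDL 14.75: wL⁴/(8EI) = 472/EI
  point load 107 at a = 2.67: Pa²(3L − a)/(6EI) = 1186/EI
  triangular load, peak 22.5 at the free end: 11w₀L⁴/(120EI) = 528/EI
  δ_0 = 2186/EI
Tip deflection under a unit load at 2: L³/(3EI) = 21.33/EI.
With EI = 26000 kN·m²: δ_0 = 0.084082 m and δ_{22} = 0.000821 m/kN.
Compatibility — the spring shortens by R_2/k under the reaction it provides: δ_0 − R_2·δ_{22} = R_2/k. With 1/k = 0.00008 m/kN, R_2 = δ_0 / (δ_{22} + 1/k) = 0.084082 / (0.000821 + 0.00008) = 93.37 kN.

R_2 = 93.37 kN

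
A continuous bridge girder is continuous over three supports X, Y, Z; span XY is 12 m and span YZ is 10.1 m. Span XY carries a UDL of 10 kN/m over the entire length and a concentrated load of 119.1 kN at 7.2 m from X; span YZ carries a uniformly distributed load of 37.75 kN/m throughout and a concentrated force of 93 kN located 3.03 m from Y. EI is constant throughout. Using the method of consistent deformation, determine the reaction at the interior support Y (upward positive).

R_Y = 486.3 kN

Take M_Y as the redundant. Released structure: two simple spans XY and YZ with a hinge at Y.
Rotations at Y on the released spans (each span's end-slope, ×1/EI):
  span XY: UDL 10: wL³/(24EI) = 720/EI
  span XY: point load 119.1 at a = 7.2: Pab(L + a)/(6LEI) = 1098/EI
  span YZ: UDL 37.75: wL³/(24EI) = 1621/EI
  span YZ: point load 93 at a = 3.03: Pab(L + b)/(6LEI) = 564.5/EI
  relative rotation θ_0 = (1818 + 2185)/EI = 4003/EI
A unit hogging moment at Y produces rotation L₁/(3EI) + L₂/(3EI) = 7.367/EI.
Slope continuity at Y: θ_0 = M_Y·7.367/EI, so M_Y = 4003/7.367 = 543.3 kN·m (hogging).
Span XY, ΣM about X with M_Y applied at Y: R_Y^{XY}·12 = 1578 + 543.3, so R_Y^{XY} = 176.7 kN and R_X = 239.1 − 176.7 = 62.36 kN.
Span YZ, ΣM about Z: R_Y^{YZ}·10.1 = 2583 + 543.3, so R_Y^{YZ} = 309.5 kN and R_Z = 474.3 − 309.5 = 164.7 kN.
R_Y = 176.7 + 309.5 = 486.3 kN.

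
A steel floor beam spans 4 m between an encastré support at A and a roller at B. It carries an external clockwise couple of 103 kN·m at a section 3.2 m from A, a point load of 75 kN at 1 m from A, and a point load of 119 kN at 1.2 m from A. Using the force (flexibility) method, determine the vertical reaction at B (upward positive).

Choose R_B as the redundant. The primary structure is the cantilever fixed at A.
Downward deflection at the released point B due to the loads:
  clockwise couple 103 at a = 3.2: M₀a(2L − a)/(2EI) = 791/EI
  point load 75 at a = 1: Pa²(3L − a)/(6EI) = 137.5/EI
  point load 119 at a = 1.2: Pa²(3L − a)/(6EI) = 308.4/EI
  δ_0 = 1237/EI
Tip deflection under a unit load at B: L³/(3EI) = 21.33/EI.
The prop prevents deflection at B: R_B = δ_0/δ_{BB} = 1237/21.33 = 57.98 kN.

R_B = 57.98 kN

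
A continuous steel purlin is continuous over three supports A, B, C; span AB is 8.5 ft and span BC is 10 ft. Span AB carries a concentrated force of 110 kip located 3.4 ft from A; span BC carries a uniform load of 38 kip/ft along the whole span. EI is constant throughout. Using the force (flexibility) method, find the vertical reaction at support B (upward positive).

Insert a hinge at B; M_B is the redundant, and each span becomes simply supported.
Rotations at B on the released spans (each span's end-slope, ×1/EI):
  span AB: point load 110 at a = 3.4: Pab(L + a)/(6LEI) = 445.1/EI
  span BC: UDL 38: wL³/(24EI) = 1583/EI
  relative rotation θ_0 = (445.1 + 1583)/EI = 2028/EI
A unit hogging moment at B produces rotation L₁/(3EI) + L₂/(3EI) = 6.167/EI.
Compatibility: M_B·(L₁+L₂)/(3EI) = θ_0, giving M_B = 328.9 kip·ft (hogging).
Span AB, ΣM about A with M_B applied at B: R_B^{AB}·8.5 = 374 + 328.9, so R_B^{AB} = 82.7 kip and R_A = 110 − 82.7 = 27.3 kip.
Span BC, ΣM about C: R_B^{BC}·10 = 1900 + 328.9, so R_B^{BC} = 222.9 kip and R_C = 380 − 222.9 = 157.1 kip.
R_B = 82.7 + 222.9 = 305.6 kip.

R_B = 305.6 kip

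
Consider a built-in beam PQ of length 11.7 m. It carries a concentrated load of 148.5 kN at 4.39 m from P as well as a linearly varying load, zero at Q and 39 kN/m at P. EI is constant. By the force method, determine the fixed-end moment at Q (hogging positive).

Take the two fixed-end moments M_P, M_Q as redundants; the released structure is the simple span PQ.
On the primary (simply-supported) span, the end slopes from the loading are:
  at P: point load 148.5 at a = 4.39: Pab(L + b)/(6LEI) = 1290/EI
  at Q: point load 148.5 at a = 4.39: Pab(L + a)/(6LEI) = 1092/EI
  at P: triangular load, peak 39: w₀L³/(45EI) = 1388/EI
  at Q: triangular load, peak 39: 7w₀L³/(360EI) = 1215/EI
  θ_P0 = 2679/EI,  θ_Q0 = 2307/EI
Flexibility coefficients: a unit moment at one end gives L/(3EI) there and L/(6EI) at the far end, so f₁₁ = f₂₂ = 3.9/EI and f₁₂ = f₂₁ = 1.95/EI.
Compatibility — zero rotation at each built-in end:
  3.9 M_P + 1.95 M_Q = 2679
  1.95 M_P + 3.9 M_Q = 2307
Solving the pair gives M_P = 521.4 kN·m and M_Q = 330.8 kN·m (hogging).

M_Q = 330.8 kN·m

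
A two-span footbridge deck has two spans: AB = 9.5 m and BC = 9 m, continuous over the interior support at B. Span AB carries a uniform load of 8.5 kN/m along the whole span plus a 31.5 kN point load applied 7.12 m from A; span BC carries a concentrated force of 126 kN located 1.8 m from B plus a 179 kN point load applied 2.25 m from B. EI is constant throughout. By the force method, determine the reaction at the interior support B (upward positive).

R_B = 360.2 kN

Insert a hinge at B; M_B is the redundant, and each span becomes simply supported.
Discontinuity in slope at B on the released structure — sum the simple-span end rotations:
  span AB: UDL 8.5: wL³/(24EI) = 303.7/EI
  span AB: point load 31.5 at a = 7.12: Pab(L + a)/(6LEI) = 155.6/EI
  span BC: point load 126 at a = 1.8: Pab(L + b)/(6LEI) = 489.9/EI
  span BC: point load 179 at a = 2.25: Pab(L + b)/(6LEI) = 792.9/EI
  relative rotation θ_0 = (459.3 + 1283)/EI = 1742/EI
A unit hogging moment at B produces rotation L₁/(3EI) + L₂/(3EI) = 6.167/EI.
Compatibility: M_B·(L₁+L₂)/(3EI) = θ_0, giving M_B = 282.5 kN·m (hogging).
Span AB, ΣM about A with M_B applied at B: R_B^{AB}·9.5 = 607.8 + 282.5, so R_B^{AB} = 93.72 kN and R_A = 112.2 − 93.72 = 18.53 kN.
Span BC, ΣM about C: R_B^{BC}·9 = 2115 + 282.5, so R_B^{BC} = 266.4 kN and R_C = 305 − 266.4 = 38.56 kN.
R_B = 93.72 + 266.4 = 360.2 kN.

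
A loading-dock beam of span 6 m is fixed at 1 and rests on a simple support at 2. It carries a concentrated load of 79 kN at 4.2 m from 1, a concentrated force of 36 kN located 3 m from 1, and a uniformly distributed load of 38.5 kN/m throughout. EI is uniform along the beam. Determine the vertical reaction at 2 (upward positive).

Take the reaction at 2 as the redundant and release it; the primary structure is a cantilever fixed at 1.
Deflection at 2 on the released cantilever, summing each load's contribution:
  point load 79 at a = 4.2: Pa²(3L − a)/(6EI) = 3205/EI
  point load 36 at a = 3: Pa²(3L − a)/(6EI) = 810/EI
  UDL 38.5: wL⁴/(8EI) = 6237/EI
  δ_0 = 10252/EI
Flexibility coefficient — unit upward force at 2: δ_{22} = L³/(3EI) = 72/EI.
Compatibility at 2: δ_0 − R_2·δ_{22} = 0, so R_2 = 10252/72 = 142.4 kN.

R_2 = 142.4 kN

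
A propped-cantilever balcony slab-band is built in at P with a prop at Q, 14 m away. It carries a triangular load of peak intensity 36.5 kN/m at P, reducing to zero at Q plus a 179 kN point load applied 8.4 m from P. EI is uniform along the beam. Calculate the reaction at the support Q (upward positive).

Take the reaction at Q as the redundant and release it; the primary structure is a cantilever fixed at P.
Downward deflection at the released point Q due to the loads:
  triangular load, peak 36.5 at the fixed end: w₀L⁴/(30EI) = 46739/EI
  point load 179 at a = 8.4: Pa²(3L − a)/(6EI) = 70729/EI
  δ_0 = 117469/EI
Flexibility coefficient — unit upward force at Q: δ_{QQ} = L³/(3EI) = 914.7/EI.
The prop prevents deflection at Q: R_Q = δ_0/δ_{QQ} = 117469/914.7 = 128.4 kN.

R_Q = 128.4 kN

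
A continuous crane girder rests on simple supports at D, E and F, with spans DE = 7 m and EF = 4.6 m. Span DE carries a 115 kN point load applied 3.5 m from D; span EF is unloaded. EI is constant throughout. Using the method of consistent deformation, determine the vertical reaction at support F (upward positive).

R_F = -19.8 kN

Release continuity at E by inserting a hinge; the redundant is the internal moment M_E. The primary structure is two simply-supported spans DE and EF.
End slopes at the hinge E, treating each span as simply supported:
  span DE: point load 115 at a = 3.5: Pab(L + a)/(6LEI) = 352.2/EI
  relative rotation θ_0 = (352.2 + 0)/EI = 352.2/EI
A unit hogging moment at E produces rotation L₁/(3EI) + L₂/(3EI) = 3.867/EI.
Slope continuity at E: θ_0 = M_E·3.867/EI, so M_E = 352.2/3.867 = 91.08 kN·m (hogging).
Span EF, ΣM about F: R_E^{EF}·4.6 = 0 + 91.08, so R_E^{EF} = 19.8 kN and R_F = 0 − 19.8 = -19.8 kN.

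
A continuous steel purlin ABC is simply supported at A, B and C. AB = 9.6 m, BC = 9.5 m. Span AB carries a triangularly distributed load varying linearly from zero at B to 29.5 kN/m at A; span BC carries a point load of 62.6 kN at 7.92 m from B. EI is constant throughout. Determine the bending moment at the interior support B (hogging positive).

M_B = 103.6 kN·m

Insert a hinge at B; M_B is the redundant, and each span becomes simply supported.
Discontinuity in slope at B on the released structure — sum the simple-span end rotations:
  span AB: triangular load, peak 29.5: 7w₀L³/(360EI) = 507.5/EI
  span BC: point load 62.6 at a = 7.92: Pab(L + b)/(6LEI) = 152.3/EI
  relative rotation θ_0 = (507.5 + 152.3)/EI = 659.8/EI
A unit hogging moment at B produces rotation L₁/(3EI) + L₂/(3EI) = 6.367/EI.
Slope continuity at B: θ_0 = M_B·6.367/EI, so M_B = 659.8/6.367 = 103.6 kN·m (hogging).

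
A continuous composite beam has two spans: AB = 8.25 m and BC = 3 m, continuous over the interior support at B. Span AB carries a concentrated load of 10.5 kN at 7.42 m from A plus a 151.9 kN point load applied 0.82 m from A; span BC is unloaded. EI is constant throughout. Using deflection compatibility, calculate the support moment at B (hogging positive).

M_B = 50.68 kN·m

Insert a hinge at B; M_B is the redundant, and each span becomes simply supported.
End slopes at the hinge B, treating each span as simply supported:
  span AB: point load 10.5 at a = 7.42: Pab(L + a)/(6LEI) = 20.47/EI
  span AB: point load 151.9 at a = 0.82: Pab(L + a)/(6LEI) = 169.6/EI
  relative rotation θ_0 = (190 + 0)/EI = 190/EI
A unit hogging moment at B produces rotation L₁/(3EI) + L₂/(3EI) = 3.75/EI.
Slope continuity at B: θ_0 = M_B·3.75/EI, so M_B = 190/3.75 = 50.68 kN·m (hogging).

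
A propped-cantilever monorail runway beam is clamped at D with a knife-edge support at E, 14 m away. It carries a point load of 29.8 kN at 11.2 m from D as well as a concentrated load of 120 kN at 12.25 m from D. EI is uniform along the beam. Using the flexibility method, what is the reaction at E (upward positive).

R_E = 118.6 kN

Remove the prop at E; the released (primary) structure is a cantilever built in at D.
Primary-structure tip deflection at E by superposition:
  point load 29.8 at a = 11.2: Pa²(3L − a)/(6EI) = 19189/EI
  point load 120 at a = 12.25: Pa²(3L − a)/(6EI) = 89287/EI
  δ_0 = 108476/EI
Flexibility coefficient — unit upward force at E: δ_{EE} = L³/(3EI) = 914.7/EI.
Compatibility at E: δ_0 − R_E·δ_{EE} = 0, so R_E = 108476/914.7 = 118.6 kN.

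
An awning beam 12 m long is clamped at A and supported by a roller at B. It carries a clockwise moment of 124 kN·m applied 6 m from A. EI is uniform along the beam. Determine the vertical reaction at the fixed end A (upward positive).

Choose R_B as the redundant. The primary structure is the cantilever fixed at A.
Deflection at B on the released cantilever, summing each load's contribution:
  clockwise couple 124 at a = 6: M₀a(2L − a)/(2EI) = 6696/EI
Flexibility coefficient — unit upward force at B: δ_{BB} = L³/(3EI) = 576/EI.
Compatibility at B: δ_0 − R_B·δ_{BB} = 0, so R_B = 6696/576 = 11.62 kN.
Vertical equilibrium: R_A = ΣP − R_B = 0 − 11.62 = -11.62 kN.

R_A = -11.62 kN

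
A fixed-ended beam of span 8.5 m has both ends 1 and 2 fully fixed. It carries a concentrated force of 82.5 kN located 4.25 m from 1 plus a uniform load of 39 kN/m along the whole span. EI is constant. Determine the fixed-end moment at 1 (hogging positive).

Release both end moments; the primary structure is a simply-supported span 12 with redundants M_1 and M_2.
Simple-span end rotations at 1 and 2 under the given loads:
  at 1: point load 82.5 at a = 4.25: Pab(L + b)/(6LEI) = 372.5/EI
  at 2: point load 82.5 at a = 4.25: Pab(L + a)/(6LEI) = 372.5/EI
  at 1: UDL 39: wL³/(24EI) = 998/EI
  at 2: UDL 39: wL³/(24EI) = 998/EI
  θ_10 = 1370/EI,  θ_20 = 1370/EI
Flexibility coefficients: a unit moment at one end gives L/(3EI) there and L/(6EI) at the far end, so f₁₁ = f₂₂ = 2.833/EI and f₁₂ = f₂₁ = 1.417/EI.
Compatibility — zero rotation at each built-in end:
  2.833 M_1 + 1.417 M_2 = 1370
  1.417 M_1 + 2.833 M_2 = 1370
Solving the pair gives M_1 = 322.5 kN·m and M_2 = 322.5 kN·m (hogging).

M_1 = 322.5 kN·m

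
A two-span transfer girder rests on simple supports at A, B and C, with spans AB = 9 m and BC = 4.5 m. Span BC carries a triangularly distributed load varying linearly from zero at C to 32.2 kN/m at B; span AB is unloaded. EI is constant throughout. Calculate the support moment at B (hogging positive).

M_B = 14.49 kN·m

Take M_B as the redundant. Released structure: two simple spans AB and BC with a hinge at B.
Rotations at B on the released spans (each span's end-slope, ×1/EI):
  span BC: triangular load, peak 32.2: w₀L³/(45EI) = 65.2/EI
  relative rotation θ_0 = (0 + 65.2)/EI = 65.2/EI
A unit hogging moment at B produces rotation L₁/(3EI) + L₂/(3EI) = 4.5/EI.
Slope continuity at B: θ_0 = M_B·4.5/EI, so M_B = 65.2/4.5 = 14.49 kN·m (hogging).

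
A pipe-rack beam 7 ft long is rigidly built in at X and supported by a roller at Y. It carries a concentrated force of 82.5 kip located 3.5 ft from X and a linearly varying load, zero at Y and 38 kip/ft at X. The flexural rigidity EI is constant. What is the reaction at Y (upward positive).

R_Y = 52.38 kip

Remove the prop at Y; the released (primary) structure is a cantilever built in at X.
Deflection at Y on the released cantilever, summing each load's contribution:
  point load 82.5 at a = 3.5: Pa²(3L − a)/(6EI) = 2948/EI
  triangular load, peak 38 at the fixed end: w₀L⁴/(30EI) = 3041/EI
  δ_0 = 5989/EI
Flexibility coefficient — unit upward force at Y: δ_{YY} = L³/(3EI) = 114.3/EI.
Compatibility at Y: δ_0 − R_Y·δ_{YY} = 0, so R_Y = 5989/114.3 = 52.38 kip.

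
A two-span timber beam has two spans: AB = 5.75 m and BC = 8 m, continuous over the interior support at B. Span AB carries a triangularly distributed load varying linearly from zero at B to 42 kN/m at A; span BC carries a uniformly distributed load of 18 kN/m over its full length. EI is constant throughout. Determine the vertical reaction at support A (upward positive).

R_A = 60.04 kN

Take M_B as the redundant. Released structure: two simple spans AB and BC with a hinge at B.
Rotations at B on the released spans (each span's end-slope, ×1/EI):
  span AB: triangular load, peak 42: 7w₀L³/(360EI) = 155.3/EI
  span BC: UDL 18: wL³/(24EI) = 384/EI
  relative rotation θ_0 = (155.3 + 384)/EI = 539.3/EI
A unit hogging moment at B produces rotation L₁/(3EI) + L₂/(3EI) = 4.583/EI.
Slope continuity at B: θ_0 = M_B·4.583/EI, so M_B = 539.3/4.583 = 117.7 kN·m (hogging).
Span AB, ΣM about A with M_B applied at B: R_B^{AB}·5.75 = 231.4 + 117.7, so R_B^{AB} = 60.71 kN and R_A = 120.8 − 60.71 = 60.04 kN.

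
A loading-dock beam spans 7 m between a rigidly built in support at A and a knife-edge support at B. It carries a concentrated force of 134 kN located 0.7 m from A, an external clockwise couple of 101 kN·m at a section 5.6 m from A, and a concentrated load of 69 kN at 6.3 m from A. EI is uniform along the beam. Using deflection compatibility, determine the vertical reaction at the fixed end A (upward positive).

R_A = 121.6 kN

Choose R_B as the redundant. The primary structure is the cantilever fixed at A.
Deflection at B on the released cantilever, summing each load's contribution:
  point load 134 at a = 0.7: Pa²(3L − a)/(6EI) = 222.1/EI
  clockwise couple 101 at a = 5.6: M₀a(2L − a)/(2EI) = 2376/EI
  point load 69 at a = 6.3: Pa²(3L − a)/(6EI) = 6710/EI
  δ_0 = 9307/EI
Flexibility coefficient — unit upward force at B: δ_{BB} = L³/(3EI) = 114.3/EI.
Compatibility at B: δ_0 − R_B·δ_{BB} = 0, so R_B = 9307/114.3 = 81.4 kN.
Vertical equilibrium: R_A = ΣP − R_B = 203 − 81.4 = 121.6 kN.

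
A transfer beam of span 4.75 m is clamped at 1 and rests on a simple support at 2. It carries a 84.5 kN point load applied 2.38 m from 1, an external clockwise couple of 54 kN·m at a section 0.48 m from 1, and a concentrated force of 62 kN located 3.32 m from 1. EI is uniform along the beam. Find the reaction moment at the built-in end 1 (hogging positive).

Release the roller at 2. Primary structure: cantilever fixed at 1.
Free-end deflection of the primary structure under the applied loading (downward +):
  point load 84.5 at a = 2.38: Pa²(3L − a)/(6EI) = 946.9/EI
  clockwise couple 54 at a = 0.48: M₀a(2L − a)/(2EI) = 116.9/EI
  point load 62 at a = 3.32: Pa²(3L − a)/(6EI) = 1245/EI
  δ_0 = 2309/EI
Tip deflection under a unit load at 2: L³/(3EI) = 35.72/EI.
Compatibility at 2: δ_0 − R_2·δ_{22} = 0, so R_2 = 2309/35.72 = 64.63 kN.
Moment equilibrium about 1: M_1 = Σ(load moments about 1) − R_2·L = 460.9 − 64.63×4.75 = 154 kN·m.

M_1 = 154 kN·m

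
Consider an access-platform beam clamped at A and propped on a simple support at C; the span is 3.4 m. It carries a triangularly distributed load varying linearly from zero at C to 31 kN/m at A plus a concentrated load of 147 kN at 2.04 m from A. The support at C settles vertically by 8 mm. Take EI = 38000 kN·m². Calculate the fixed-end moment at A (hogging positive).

Take the reaction at C as the redundant and release it; the primary structure is a cantilever fixed at A.
Deflection at C on the released cantilever, summing each load's contribution:
  triangular load, peak 31 at the fixed end: w₀L⁴/(30EI) = 138.1/EI
  point load 147 at a = 2.04: Pa²(3L − a)/(6EI) = 832/EI
  δ_0 = 970.1/EI
Flexibility coefficient — unit upward force at C: δ_{CC} = L³/(3EI) = 13.1/EI.
With EI = 38000 kN·m²: δ_0 = 0.025528 m and δ_{CC} = 0.000345 m/kN.
Compatibility — the beam at C must follow the support down by 0.008 m: δ_0 − R_C·δ_{CC} = 0.008, so R_C = (0.025528 − 0.008)/0.000345 = 50.84 kN.
Moment equilibrium about A: M_A = Σ(load moments about A) − R_C·L = 359.6 − 50.84×3.4 = 186.7 kN·m.

M_A = 186.7 kN·m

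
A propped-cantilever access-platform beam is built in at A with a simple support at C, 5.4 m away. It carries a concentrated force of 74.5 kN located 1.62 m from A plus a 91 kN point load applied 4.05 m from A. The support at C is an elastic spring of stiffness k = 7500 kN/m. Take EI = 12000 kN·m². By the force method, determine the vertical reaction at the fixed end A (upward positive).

Remove the prop at C; the released (primary) structure is a cantilever built in at A.
Downward deflection at the released point C due to the loads:
  point load 74.5 at a = 1.62: Pa²(3L − a)/(6EI) = 475.1/EI
  point load 91 at a = 4.05: Pa²(3L − a)/(6EI) = 3023/EI
  δ_0 = 3498/EI
Flexibility coefficient — unit upward force at C: δ_{CC} = L³/(3EI) = 52.49/EI.
With EI = 12000 kN·m²: δ_0 = 0.29147 m and δ_{CC} = 0.004374 m/kN.
Compatibility — the spring shortens by R_C/k under the reaction it provides: δ_0 − R_C·δ_{CC} = R_C/k. With 1/k = 0.000133 m/kN, R_C = δ_0 / (δ_{CC} + 1/k) = 0.29147 / (0.004374 + 0.000133) = 64.67 kN.
Vertical equilibrium: R_A = ΣP − R_C = 165.5 − 64.67 = 100.8 kN.

R_A = 100.8 kN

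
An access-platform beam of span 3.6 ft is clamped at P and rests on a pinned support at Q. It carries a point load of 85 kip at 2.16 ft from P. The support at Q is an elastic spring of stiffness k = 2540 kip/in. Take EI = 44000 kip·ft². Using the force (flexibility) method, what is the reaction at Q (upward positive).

Remove the prop at Q; the released (primary) structure is a cantilever built in at P.
Free-end deflection of the primary structure under the applied loading (downward +):
  point load 85 at a = 2.16: Pa²(3L − a)/(6EI) = 571.1/EI
Flexibility coefficient — unit upward force at Q: δ_{QQ} = L³/(3EI) = 15.55/EI.
With EI = 44000 kip·ft²: δ_0 = 0.012979 ft and δ_{QQ} = 0.000353 ft/kip.
Compatibility — the spring shortens by R_Q/k under the reaction it provides: δ_0 − R_Q·δ_{QQ} = R_Q/k. With 1/k = 1/(2540×12) ft/kip = 0.000033 ft/kip, R_Q = δ_0 / (δ_{QQ} + 1/k) = 0.012979 / (0.000353 + 0.000033) = 33.6 kip.

R_Q = 33.6 kip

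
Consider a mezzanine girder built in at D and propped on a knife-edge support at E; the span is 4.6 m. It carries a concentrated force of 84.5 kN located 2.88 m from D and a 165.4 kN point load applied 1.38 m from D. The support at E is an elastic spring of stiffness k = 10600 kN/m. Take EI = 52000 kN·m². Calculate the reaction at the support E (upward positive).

Choose R_E as the redundant. The primary structure is the cantilever fixed at D.
Free-end deflection of the primary structure under the applied loading (downward +):
  point load 84.5 at a = 2.88: Pa²(3L − a)/(6EI) = 1276/EI
  point load 165.4 at a = 1.38: Pa²(3L − a)/(6EI) = 652/EI
  δ_0 = 1928/EI
Tip deflection under a unit load at E: L³/(3EI) = 32.45/EI.
With EI = 52000 kN·m²: δ_0 = 0.03707 m and δ_{EE} = 0.000624 m/kN.
Compatibility — the spring shortens by R_E/k under the reaction it provides: δ_0 − R_E·δ_{EE} = R_E/k. With 1/k = 0.000094 m/kN, R_E = δ_0 / (δ_{EE} + 1/k) = 0.03707 / (0.000624 + 0.000094) = 51.61 kN.

R_E = 51.61 kN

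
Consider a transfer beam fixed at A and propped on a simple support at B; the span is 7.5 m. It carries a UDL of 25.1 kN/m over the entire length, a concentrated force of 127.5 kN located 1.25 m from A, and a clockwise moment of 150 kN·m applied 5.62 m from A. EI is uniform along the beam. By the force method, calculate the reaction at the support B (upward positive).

Release the roller at B. Primary structure: cantilever fixed at A.
Primary-structure tip deflection at B by superposition:
  UDL 25.1: wL⁴/(8EI) = 9927/EI
  point load 127.5 at a = 1.25: Pa²(3L − a)/(6EI) = 705.6/EI
  clockwise couple 150 at a = 5.62: M₀a(2L − a)/(2EI) = 3954/EI
  δ_0 = 14586/EI
Flexibility coefficient — unit upward force at B: δ_{BB} = L³/(3EI) = 140.6/EI.
The prop prevents deflection at B: R_B = δ_0/δ_{BB} = 14586/140.6 = 103.7 kN.

R_B = 103.7 kN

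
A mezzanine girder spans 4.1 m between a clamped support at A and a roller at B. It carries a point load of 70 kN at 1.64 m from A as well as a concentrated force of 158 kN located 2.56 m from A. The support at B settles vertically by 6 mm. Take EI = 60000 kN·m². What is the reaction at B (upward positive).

R_B = 72.06 kN

Remove the prop at B; the released (primary) structure is a cantilever built in at A.
Free-end deflection of the primary structure under the applied loading (downward +):
  point load 70 at a = 1.64: Pa²(3L − a)/(6EI) = 334.5/EI
  point load 158 at a = 2.56: Pa²(3L − a)/(6EI) = 1681/EI
  δ_0 = 2015/EI
Flexibility coefficient — unit upward force at B: δ_{BB} = L³/(3EI) = 22.97/EI.
With EI = 60000 kN·m²: δ_0 = 0.03359 m and δ_{BB} = 0.000383 m/kN.
Compatibility — the beam at B must follow the support down by 0.006 m: δ_0 − R_B·δ_{BB} = 0.006, so R_B = (0.03359 − 0.006)/0.000383 = 72.06 kN.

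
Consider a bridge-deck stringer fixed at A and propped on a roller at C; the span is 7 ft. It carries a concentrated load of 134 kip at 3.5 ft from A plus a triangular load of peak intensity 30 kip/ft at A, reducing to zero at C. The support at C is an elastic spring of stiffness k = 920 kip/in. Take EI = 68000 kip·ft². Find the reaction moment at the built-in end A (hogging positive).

Release the roller at C. Primary structure: cantilever fixed at A.
Primary-structure tip deflection at C by superposition:
  point load 134 at a = 3.5: Pa²(3L − a)/(6EI) = 4788/EI
  triangular load, peak 30 at the fixed end: w₀L⁴/(30EI) = 2401/EI
  δ_0 = 7189/EI
Tip deflection under a unit load at C: L³/(3EI) = 114.3/EI.
With EI = 68000 kip·ft²: δ_0 = 0.10572 ft and δ_{CC} = 0.001681 ft/kip.
Compatibility — the spring shortens by R_C/k under the reaction it provides: δ_0 − R_C·δ_{CC} = R_C/k. With 1/k = 1/(920×12) ft/kip = 0.000091 ft/kip, R_C = δ_0 / (δ_{CC} + 1/k) = 0.10572 / (0.001681 + 0.000091) = 59.66 kip.
Moment equilibrium about A: M_A = Σ(load moments about A) − R_C·L = 714 − 59.66×7 = 296.4 kip·ft.

M_A = 296.4 kip·ft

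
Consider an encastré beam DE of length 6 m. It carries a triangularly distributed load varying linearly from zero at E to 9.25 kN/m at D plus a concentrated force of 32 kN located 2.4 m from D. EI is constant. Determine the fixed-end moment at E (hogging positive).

Release both end moments; the primary structure is a simply-supported span DE with redundants M_D and M_E.
End rotations of the released simple span under the applied load (×1/EI):
  at D: triangular load, peak 9.25: w₀L³/(45EI) = 44.4/EI
  at E: triangular load, peak 9.25: 7w₀L³/(360EI) = 38.85/EI
  at D: point load 32 at a = 2.4: Pab(L + b)/(6LEI) = 73.73/EI
  at E: point load 32 at a = 2.4: Pab(L + a)/(6LEI) = 64.51/EI
  θ_D0 = 118.1/EI,  θ_E0 = 103.4/EI
Flexibility coefficients: a unit moment at one end gives L/(3EI) there and L/(6EI) at the far end, so f₁₁ = f₂₂ = 2/EI and f₁₂ = f₂₁ = 1/EI.
Compatibility — zero rotation at each built-in end:
  2 M_D + 1 M_E = 118.1
  1 M_D + 2 M_E = 103.4
Solving the pair gives M_D = 44.3 kN·m and M_E = 29.53 kN·m (hogging).

M_E = 29.53 kN·m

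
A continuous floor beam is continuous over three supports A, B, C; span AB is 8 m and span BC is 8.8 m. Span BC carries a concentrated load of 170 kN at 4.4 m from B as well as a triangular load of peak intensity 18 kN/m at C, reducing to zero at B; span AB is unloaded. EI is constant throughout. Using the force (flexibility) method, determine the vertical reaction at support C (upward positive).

Insert a hinge at B; M_B is the redundant, and each span becomes simply supported.
Discontinuity in slope at B on the released structure — sum the simple-span end rotations:
  span BC: point load 170 at a = 4.4: Pab(L + b)/(6LEI) = 822.8/EI
  span BC: triangular load, peak 18: 7w₀L³/(360EI) = 238.5/EI
  relative rotation θ_0 = (0 + 1061)/EI = 1061/EI
A unit hogging moment at B produces rotation L₁/(3EI) + L₂/(3EI) = 5.6/EI.
Compatibility: M_B·(L₁+L₂)/(3EI) = θ_0, giving M_B = 189.5 kN·m (hogging).
Span BC, ΣM about C: R_B^{BC}·8.8 = 980.3 + 189.5, so R_B^{BC} = 132.9 kN and R_C = 249.2 − 132.9 = 116.3 kN.

R_C = 116.3 kN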